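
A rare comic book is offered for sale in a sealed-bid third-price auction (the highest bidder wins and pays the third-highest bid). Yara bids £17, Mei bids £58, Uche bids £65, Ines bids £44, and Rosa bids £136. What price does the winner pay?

Ordered from highest: Rosa £136 > Uche £65 > Mei £58 > Ines £44 > Yara £17.
Rosa is the highest bidder, so Rosa wins.
Under the third-price rule, the price is the third-highest bid: £58.

Price paid: £58.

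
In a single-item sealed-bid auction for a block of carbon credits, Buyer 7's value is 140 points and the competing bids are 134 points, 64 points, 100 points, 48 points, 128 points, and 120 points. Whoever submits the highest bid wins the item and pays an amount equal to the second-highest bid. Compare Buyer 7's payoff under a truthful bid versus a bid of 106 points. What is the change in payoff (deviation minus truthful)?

Change in payoff: -6 points.

The highest competing bid is 134 points.
Bidding truthfully at 140 points: Buyer 7 has the top bid, wins, and pays the second-highest bid 134 points. Payoff = 140 points − 134 points = 6 points.
Bidding 106 points: the top bid is 134 points (a rival), so Buyer 7 loses. Payoff = 0 points.
Change = 0 points − 6 points = -6 points.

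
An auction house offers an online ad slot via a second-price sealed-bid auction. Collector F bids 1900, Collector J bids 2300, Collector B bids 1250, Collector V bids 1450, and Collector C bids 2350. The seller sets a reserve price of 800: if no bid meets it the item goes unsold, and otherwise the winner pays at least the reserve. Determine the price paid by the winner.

2300

Sorted high to low: Collector C 2350, then Collector J 2300, then Collector F 1900, then Collector V 1450, then Collector B 1250.
Collector C has the highest bid, so Collector C wins.
The second-highest bid is 2300, which exceeds the reserve, so that sets the price.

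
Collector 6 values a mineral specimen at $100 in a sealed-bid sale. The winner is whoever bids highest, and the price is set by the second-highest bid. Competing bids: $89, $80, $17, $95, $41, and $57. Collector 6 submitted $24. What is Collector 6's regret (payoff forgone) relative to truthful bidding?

The highest competing bid is $95.
Bidding truthfully at $100: Collector 6 has the top bid, wins, and pays the second-highest bid $95. Payoff = $100 − $95 = $5.
Bidding $24: the top bid is $95 (a rival), so Collector 6 loses. Payoff = $0.
Regret = truthful payoff − actual payoff = $5 − $0 = $5.

Payoff forgone: $5.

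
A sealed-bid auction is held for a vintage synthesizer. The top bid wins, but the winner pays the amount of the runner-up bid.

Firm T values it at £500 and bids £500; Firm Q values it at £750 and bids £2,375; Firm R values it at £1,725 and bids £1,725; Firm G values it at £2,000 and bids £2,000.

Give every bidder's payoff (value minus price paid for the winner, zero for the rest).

Payoffs: Firm T £0, Firm Q -£1,250, Firm R £0, Firm G £0.

Bids in descending order: Firm Q £2,375; Firm G £2,000; Firm R £1,725; Firm T £500.
Firm Q has the top bid and wins; the price is the second-highest bid, £2,000.
Firm Q's payoff = £750 − £2,000 = -£1,250. All other bidders lose, so their payoff is 0.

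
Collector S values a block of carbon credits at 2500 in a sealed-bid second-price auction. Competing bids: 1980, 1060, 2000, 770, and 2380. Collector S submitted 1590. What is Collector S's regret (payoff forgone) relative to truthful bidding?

Regret: 120.

The highest competing bid is 2380.
Bidding truthfully at 2500: Collector S has the top bid, wins, and pays the second-highest bid 2380. Payoff = 2500 − 2380 = 120.
Bidding 1590: the top bid is 2380 (a rival), so Collector S loses. Payoff = 0.
Regret = truthful payoff − actual payoff = 120 − 0 = 120.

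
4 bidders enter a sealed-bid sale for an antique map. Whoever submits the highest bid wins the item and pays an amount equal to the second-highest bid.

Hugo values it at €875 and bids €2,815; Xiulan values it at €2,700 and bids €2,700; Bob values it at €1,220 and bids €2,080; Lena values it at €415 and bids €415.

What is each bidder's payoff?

Sorted high to low: Hugo €2,815 > Xiulan €2,700 > Bob €2,080 > Lena €415.
Hugo has the top bid and wins; the price is the second-highest bid, €2,700.
Hugo's payoff = €875 − €2,700 = -€1,825. All other bidders lose, so their payoff is 0.

Hugo -€1,825, Xiulan €0, Bob €0, Lena €0.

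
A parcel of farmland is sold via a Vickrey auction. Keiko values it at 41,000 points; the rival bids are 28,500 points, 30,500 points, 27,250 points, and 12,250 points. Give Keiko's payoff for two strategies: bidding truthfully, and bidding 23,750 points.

(a) 10,500 points  (b) 0 points

The highest competing bid is 30,500 points.
Bidding truthfully at 41,000 points: Keiko has the top bid, wins, and pays the second-highest bid 30,500 points. Payoff = 41,000 points − 30,500 points = 10,500 points.
Bidding 23,750 points: the top bid is 30,500 points (a rival), so Keiko loses. Payoff = 0 points.
Deviating from a truthful bid can only lose payoff in a second-price auction — never gain.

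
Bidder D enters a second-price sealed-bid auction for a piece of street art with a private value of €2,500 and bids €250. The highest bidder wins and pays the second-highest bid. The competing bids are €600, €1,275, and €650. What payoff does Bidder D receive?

Highest competing bid: €1,275.
Bidder D's bid €250 is not the highest, so Bidder D loses, pays nothing, and earns zero payoff.

Payoff = €0.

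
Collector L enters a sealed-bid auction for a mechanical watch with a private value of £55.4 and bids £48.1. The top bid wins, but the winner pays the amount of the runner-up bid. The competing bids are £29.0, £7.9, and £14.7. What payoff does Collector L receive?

£26.4

Highest competing bid: £29.0.
Collector L's bid £48.1 is the highest overall, so Collector L wins and pays the second-highest bid, £29.0.
Payoff = value − price = £55.4 − £29.0 = £26.4.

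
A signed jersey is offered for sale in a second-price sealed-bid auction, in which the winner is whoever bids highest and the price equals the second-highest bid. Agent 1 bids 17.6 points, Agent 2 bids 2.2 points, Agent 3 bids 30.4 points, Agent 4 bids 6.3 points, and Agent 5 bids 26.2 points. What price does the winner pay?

Ranking the bids: Agent 3 30.4 points, then Agent 5 26.2 points, then Agent 1 17.6 points, then Agent 4 6.3 points, then Agent 2 2.2 points.
Agent 3 is the highest bidder, so Agent 3 wins.
Under the second-price rule, the price is the second-highest bid: 26.2 points.

The winner pays 26.2 points.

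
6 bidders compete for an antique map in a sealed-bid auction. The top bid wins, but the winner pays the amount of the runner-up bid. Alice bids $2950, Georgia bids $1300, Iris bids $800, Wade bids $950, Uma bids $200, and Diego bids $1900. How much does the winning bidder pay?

Ranking the bids: Alice $2950 > Diego $1900 > Georgia $1300 > Wade $950 > Iris $800 > Uma $200.
Alice has the highest bid, so Alice wins.
The second-highest bid is $1900, so that is what Alice pays.

The winner pays $1900.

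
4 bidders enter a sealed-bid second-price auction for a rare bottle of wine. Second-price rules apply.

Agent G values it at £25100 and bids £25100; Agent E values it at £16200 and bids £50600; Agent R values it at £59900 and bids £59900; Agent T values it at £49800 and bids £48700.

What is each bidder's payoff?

Agent G £0, Agent E £0, Agent R £9300, Agent T £0.

Bids in descending order: Agent R £59900, then Agent E £50600, then Agent T £48700, then Agent G £25100.
Agent R has the top bid and wins; the price is the second-highest bid, £50600.
Agent R's payoff = £59900 − £50600 = £9300. All other bidders lose, so their payoff is 0.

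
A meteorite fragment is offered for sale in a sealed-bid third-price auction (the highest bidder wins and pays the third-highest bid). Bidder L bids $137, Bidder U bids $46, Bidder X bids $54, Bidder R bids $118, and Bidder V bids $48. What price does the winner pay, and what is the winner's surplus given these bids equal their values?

Price $54; surplus $83.

Bids in descending order: Bidder L $137; Bidder R $118; Bidder X $54; Bidder V $48; Bidder U $46.
Bidder L is the highest bidder, so Bidder L wins.
Under the third-price rule, the price is the third-highest bid: $54.
Surplus = $137 − $54 = $83.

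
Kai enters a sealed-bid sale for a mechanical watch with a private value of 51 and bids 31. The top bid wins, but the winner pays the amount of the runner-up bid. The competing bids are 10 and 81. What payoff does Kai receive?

Highest competing bid: 81.
Kai's bid 31 is not the highest, so Kai loses, pays nothing, and earns zero payoff.

Payoff = 0.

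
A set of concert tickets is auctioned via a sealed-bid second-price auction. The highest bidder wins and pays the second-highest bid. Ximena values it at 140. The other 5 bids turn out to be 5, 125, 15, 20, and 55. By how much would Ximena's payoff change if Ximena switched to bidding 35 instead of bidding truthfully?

The highest competing bid is 125.
Bidding truthfully at 140: Ximena has the top bid, wins, and pays the second-highest bid 125. Payoff = 140 − 125 = 15.
Bidding 35: the top bid is 125 (a rival), so Ximena loses. Payoff = 0.
Change = 0 − 15 = -15.

Payoff change: -15.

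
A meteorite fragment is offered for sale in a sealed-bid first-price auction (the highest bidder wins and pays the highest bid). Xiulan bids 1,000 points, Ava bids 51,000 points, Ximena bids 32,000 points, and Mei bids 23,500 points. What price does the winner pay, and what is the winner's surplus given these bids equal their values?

Price 51,000 points; surplus 0 points.

Sorted high to low: Ava 51,000 points > Ximena 32,000 points > Mei 23,500 points > Xiulan 1,000 points.
Ava is the highest bidder, so Ava wins.
Under the first-price rule, the price is the highest bid: 51,000 points.
Surplus = 51,000 points − 51,000 points = 0 points.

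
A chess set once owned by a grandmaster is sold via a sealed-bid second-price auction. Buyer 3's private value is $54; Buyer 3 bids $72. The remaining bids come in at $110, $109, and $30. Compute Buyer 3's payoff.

Highest competing bid: $110.
Buyer 3's bid $72 is not the highest, so Buyer 3 loses, pays nothing, and earns zero payoff.

$0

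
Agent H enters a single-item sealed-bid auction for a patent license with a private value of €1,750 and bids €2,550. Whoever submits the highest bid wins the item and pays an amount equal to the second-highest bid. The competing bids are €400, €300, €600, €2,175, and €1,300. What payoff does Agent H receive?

-€425

Highest competing bid: €2,175.
Agent H's bid €2,550 is the highest overall, so Agent H wins and pays the second-highest bid, €2,175.
Payoff = value − price = €1,750 − €2,175 = -€425.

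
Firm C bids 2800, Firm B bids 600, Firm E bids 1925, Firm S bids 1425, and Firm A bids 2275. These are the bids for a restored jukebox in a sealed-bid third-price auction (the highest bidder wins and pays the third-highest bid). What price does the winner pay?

Price paid: 1925.

Sorted high to low: Firm C 2800, then Firm A 2275, then Firm E 1925, then Firm S 1425, then Firm B 600.
Firm C is the highest bidder, so Firm C wins.
Under the third-price rule, the price is the third-highest bid: 1925.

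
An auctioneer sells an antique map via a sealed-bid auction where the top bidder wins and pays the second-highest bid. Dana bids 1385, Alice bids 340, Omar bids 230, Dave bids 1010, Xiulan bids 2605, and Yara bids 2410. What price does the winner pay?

Sorted high to low: Xiulan 2605 > Yara 2410 > Dana 1385 > Dave 1010 > Alice 340 > Omar 230.
Xiulan is the highest bidder, so Xiulan wins.
Under the second-price rule, the price is the second-highest bid: 2410.

Price paid: 2410.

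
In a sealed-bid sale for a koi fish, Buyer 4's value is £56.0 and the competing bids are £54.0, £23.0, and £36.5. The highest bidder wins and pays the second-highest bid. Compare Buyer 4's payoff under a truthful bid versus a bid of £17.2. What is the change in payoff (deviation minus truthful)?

The highest competing bid is £54.0.
Bidding truthfully at £56.0: Buyer 4 has the top bid, wins, and pays the second-highest bid £54.0. Payoff = £56.0 − £54.0 = £2.0.
Bidding £17.2: the top bid is £54.0 (a rival), so Buyer 4 loses. Payoff = £0.0.
Change = £0.0 − £2.0 = -£2.0.
Deviating from a truthful bid can only lose payoff in a second-price auction — never gain.

Change in payoff: -£2.0.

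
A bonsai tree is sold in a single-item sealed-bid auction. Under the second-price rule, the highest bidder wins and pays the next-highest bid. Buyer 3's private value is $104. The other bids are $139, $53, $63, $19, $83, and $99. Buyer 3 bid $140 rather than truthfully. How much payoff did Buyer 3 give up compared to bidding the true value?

The highest competing bid is $139.
Bidding truthfully at $104: the top bid is $139 (a rival), so Buyer 3 loses. Payoff = $0.
Bidding $140: Buyer 3 has the top bid, wins, and pays the second-highest bid $139. Payoff = $104 − $139 = -$35.
Regret = truthful payoff − actual payoff = $0 − -$35 = $35.
Deviating from a truthful bid can only lose payoff in a second-price auction — never gain.

Payoff forgone: $35.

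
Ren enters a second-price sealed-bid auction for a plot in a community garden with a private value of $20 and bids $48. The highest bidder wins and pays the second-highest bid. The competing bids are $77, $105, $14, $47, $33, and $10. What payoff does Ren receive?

Payoff = $0.

Highest competing bid: $105.
Ren's bid $48 is not the highest, so Ren loses, pays nothing, and earns zero payoff.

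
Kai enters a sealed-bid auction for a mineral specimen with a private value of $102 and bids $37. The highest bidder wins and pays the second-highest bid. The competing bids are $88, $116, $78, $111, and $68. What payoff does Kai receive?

Payoff = $0.

Highest competing bid: $116.
Kai's bid $37 is not the highest, so Kai loses, pays nothing, and earns zero payoff.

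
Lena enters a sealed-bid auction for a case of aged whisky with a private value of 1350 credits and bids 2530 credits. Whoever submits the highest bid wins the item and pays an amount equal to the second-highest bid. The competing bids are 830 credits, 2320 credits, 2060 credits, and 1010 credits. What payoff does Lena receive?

-970 credits

Highest competing bid: 2320 credits.
Lena's bid 2530 credits is the highest overall, so Lena wins and pays the second-highest bid, 2320 credits.
Payoff = value − price = 1350 credits − 2320 credits = -970 credits.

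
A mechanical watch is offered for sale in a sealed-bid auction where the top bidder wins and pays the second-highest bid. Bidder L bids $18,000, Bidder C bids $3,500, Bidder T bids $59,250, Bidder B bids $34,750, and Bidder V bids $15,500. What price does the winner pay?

The winner pays $34,750.

Sorted high to low: Bidder T $59,250 > Bidder B $34,750 > Bidder L $18,000 > Bidder V $15,500 > Bidder C $3,500.
Bidder T is the highest bidder, so Bidder T wins.
Under the second-price rule, the price is the second-highest bid: $34,750.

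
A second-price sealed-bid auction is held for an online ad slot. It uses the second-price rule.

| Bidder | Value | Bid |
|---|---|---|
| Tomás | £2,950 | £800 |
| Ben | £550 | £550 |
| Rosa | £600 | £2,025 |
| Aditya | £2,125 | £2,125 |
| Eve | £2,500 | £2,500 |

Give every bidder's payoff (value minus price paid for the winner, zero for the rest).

Tomás £0, Ben £0, Rosa £0, Aditya £0, Eve £375.

Sorted high to low: Eve £2,500; Aditya £2,125; Rosa £2,025; Tomás £800; Ben £550.
Eve has the top bid and wins; the price is the second-highest bid, £2,125.
Eve's payoff = £2,500 − £2,125 = £375. All other bidders lose, so their payoff is 0.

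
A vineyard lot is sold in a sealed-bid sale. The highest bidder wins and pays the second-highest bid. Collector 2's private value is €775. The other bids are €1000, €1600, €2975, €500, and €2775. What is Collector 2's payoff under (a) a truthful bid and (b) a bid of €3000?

Truthful: €0; alternative: -€2200.

The highest competing bid is €2975.
Bidding truthfully at €775: the top bid is €2975 (a rival), so Collector 2 loses. Payoff = €0.
Bidding €3000: Collector 2 has the top bid, wins, and pays the second-highest bid €2975. Payoff = €775 − €2975 = -€2200.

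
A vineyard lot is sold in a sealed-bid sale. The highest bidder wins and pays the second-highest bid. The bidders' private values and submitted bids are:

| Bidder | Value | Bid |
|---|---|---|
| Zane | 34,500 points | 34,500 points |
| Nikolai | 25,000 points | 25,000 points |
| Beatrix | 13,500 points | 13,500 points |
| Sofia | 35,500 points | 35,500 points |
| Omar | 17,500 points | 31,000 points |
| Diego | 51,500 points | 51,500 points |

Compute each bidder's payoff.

Payoffs: Zane 0 points, Nikolai 0 points, Beatrix 0 points, Sofia 0 points, Omar 0 points, Diego 16,000 points.

Sorted high to low: Diego 51,500 points, then Sofia 35,500 points, then Zane 34,500 points, then Omar 31,000 points, then Nikolai 25,000 points, then Beatrix 13,500 points.
Diego has the top bid and wins; the price is the second-highest bid, 35,500 points.
Diego's payoff = 51,500 points − 35,500 points = 16,000 points. All other bidders lose, so their payoff is 0.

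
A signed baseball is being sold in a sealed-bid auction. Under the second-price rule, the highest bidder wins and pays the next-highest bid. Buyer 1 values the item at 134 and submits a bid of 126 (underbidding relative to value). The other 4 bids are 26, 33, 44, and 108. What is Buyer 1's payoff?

Highest competing bid: 108.
Buyer 1's bid 126 is the highest overall, so Buyer 1 wins and pays the second-highest bid, 108.
Payoff = value − price = 134 − 108 = 26.

26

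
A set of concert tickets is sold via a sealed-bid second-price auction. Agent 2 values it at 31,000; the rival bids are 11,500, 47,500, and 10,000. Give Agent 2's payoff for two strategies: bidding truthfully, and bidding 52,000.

The highest competing bid is 47,500.
Bidding truthfully at 31,000: the top bid is 47,500 (a rival), so Agent 2 loses. Payoff = 0.
Bidding 52,000: Agent 2 has the top bid, wins, and pays the second-highest bid 47,500. Payoff = 31,000 − 47,500 = -16,500.

Truthful: 0; alternative: -16,500.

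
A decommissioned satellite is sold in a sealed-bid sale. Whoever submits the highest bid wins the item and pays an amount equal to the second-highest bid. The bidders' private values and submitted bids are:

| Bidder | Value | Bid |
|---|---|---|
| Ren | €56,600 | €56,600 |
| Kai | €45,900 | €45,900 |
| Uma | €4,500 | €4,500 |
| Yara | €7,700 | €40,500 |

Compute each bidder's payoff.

Payoffs: Ren €10,700, Kai €0, Uma €0, Yara €0.

Ordered from highest: Ren €56,600; Kai €45,900; Yara €40,500; Uma €4,500.
Ren has the top bid and wins; the price is the second-highest bid, €45,900.
Ren's payoff = €56,600 − €45,900 = €10,700. All other bidders lose, so their payoff is 0.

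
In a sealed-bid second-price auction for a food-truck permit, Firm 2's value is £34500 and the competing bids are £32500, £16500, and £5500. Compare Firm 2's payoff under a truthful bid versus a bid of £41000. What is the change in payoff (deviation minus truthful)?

The highest competing bid is £32500.
Bidding truthfully at £34500: Firm 2 has the top bid, wins, and pays the second-highest bid £32500. Payoff = £34500 − £32500 = £2000.
Bidding £41000: Firm 2 has the top bid, wins, and pays the second-highest bid £32500. Payoff = £34500 − £32500 = £2000.
Change = £2000 − £2000 = £0.
The bid only affects whether you win, not the price — here both bids land on the same side of the top rival bid, so the deviation is payoff-neutral.

Change in payoff: £0.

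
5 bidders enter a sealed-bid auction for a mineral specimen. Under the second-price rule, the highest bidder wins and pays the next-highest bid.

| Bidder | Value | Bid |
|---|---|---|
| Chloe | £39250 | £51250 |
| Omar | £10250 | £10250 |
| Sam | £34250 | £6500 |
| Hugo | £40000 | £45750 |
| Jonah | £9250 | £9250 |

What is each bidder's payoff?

Ranking the bids: Chloe £51250; Hugo £45750; Omar £10250; Jonah £9250; Sam £6500.
Chloe has the top bid and wins; the price is the second-highest bid, £45750.
Chloe's payoff = £39250 − £45750 = -£6500. All other bidders lose, so their payoff is 0.

Payoffs: Chloe -£6500, Omar £0, Sam £0, Hugo £0, Jonah £0.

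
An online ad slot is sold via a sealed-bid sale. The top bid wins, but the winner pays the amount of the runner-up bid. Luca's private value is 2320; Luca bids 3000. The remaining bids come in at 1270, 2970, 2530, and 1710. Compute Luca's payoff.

-650

Highest competing bid: 2970.
Luca's bid 3000 is the highest overall, so Luca wins and pays the second-highest bid, 2970.
Payoff = value − price = 2320 − 2970 = -650.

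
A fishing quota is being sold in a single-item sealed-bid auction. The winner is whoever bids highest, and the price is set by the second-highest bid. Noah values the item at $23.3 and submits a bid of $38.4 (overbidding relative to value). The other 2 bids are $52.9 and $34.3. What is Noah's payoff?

$0.0

Highest competing bid: $52.9.
Noah's bid $38.4 is not the highest, so Noah loses, pays nothing, and earns zero payoff.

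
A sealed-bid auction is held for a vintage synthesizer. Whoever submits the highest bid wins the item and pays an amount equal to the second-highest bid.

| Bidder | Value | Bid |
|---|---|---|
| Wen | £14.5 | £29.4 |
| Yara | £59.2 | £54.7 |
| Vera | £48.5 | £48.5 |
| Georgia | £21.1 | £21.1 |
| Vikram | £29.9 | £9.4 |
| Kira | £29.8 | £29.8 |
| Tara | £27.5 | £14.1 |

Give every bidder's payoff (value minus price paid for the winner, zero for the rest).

Payoffs: Wen £0.0, Yara £10.7, Vera £0.0, Georgia £0.0, Vikram £0.0, Kira £0.0, Tara £0.0.

Ordered from highest: Yara £54.7; Vera £48.5; Kira £29.8; Wen £29.4; Georgia £21.1; Tara £14.1; Vikram £9.4.
Yara has the top bid and wins; the price is the second-highest bid, £48.5.
Yara's payoff = £59.2 − £48.5 = £10.7. All other bidders lose, so their payoff is 0.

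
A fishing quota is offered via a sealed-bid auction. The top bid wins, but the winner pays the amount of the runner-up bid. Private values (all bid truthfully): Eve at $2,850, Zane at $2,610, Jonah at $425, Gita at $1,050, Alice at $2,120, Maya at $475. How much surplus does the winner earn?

$240

Ranking the bids: Eve $2,850, then Zane $2,610, then Alice $2,120, then Gita $1,050, then Maya $475, then Jonah $425.
Eve wins with the top bid and pays the second-highest, $2,610.
Surplus = $2,850 − $2,610 = $240.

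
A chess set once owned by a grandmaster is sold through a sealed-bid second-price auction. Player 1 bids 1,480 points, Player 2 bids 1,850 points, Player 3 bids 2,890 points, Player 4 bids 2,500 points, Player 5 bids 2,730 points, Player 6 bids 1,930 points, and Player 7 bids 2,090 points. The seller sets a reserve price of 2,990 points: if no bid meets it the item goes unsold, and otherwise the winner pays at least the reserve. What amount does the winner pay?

Ranking the bids: Player 3 2,890 points; Player 5 2,730 points; Player 4 2,500 points; Player 7 2,090 points; Player 6 1,930 points; Player 2 1,850 points; Player 1 1,480 points.
The top bid 2,890 points is below the reserve 2,990 points, so the item goes unsold and nothing is paid.

unsold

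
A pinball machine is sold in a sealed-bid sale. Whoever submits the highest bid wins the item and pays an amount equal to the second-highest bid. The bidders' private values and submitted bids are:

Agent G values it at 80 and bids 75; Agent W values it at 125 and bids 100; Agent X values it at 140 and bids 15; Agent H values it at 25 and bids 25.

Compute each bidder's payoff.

Payoffs: Agent G 0, Agent W 50, Agent X 0, Agent H 0.

Ordered from highest: Agent W 100 > Agent G 75 > Agent H 25 > Agent X 15.
Agent W has the top bid and wins; the price is the second-highest bid, 75.
Agent W's payoff = 125 − 75 = 50. All other bidders lose, so their payoff is 0.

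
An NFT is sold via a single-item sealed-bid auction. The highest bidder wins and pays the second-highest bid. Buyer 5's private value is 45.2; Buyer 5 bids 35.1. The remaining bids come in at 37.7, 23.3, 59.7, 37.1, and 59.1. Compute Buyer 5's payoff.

The bidder's payoff: 0.0.

Highest competing bid: 59.7.
Buyer 5's bid 35.1 is not the highest, so Buyer 5 loses, pays nothing, and earns zero payoff.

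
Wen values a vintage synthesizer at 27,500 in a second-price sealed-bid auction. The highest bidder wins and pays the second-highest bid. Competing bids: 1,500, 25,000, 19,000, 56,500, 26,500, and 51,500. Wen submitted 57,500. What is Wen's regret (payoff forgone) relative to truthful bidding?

The highest competing bid is 56,500.
Bidding truthfully at 27,500: the top bid is 56,500 (a rival), so Wen loses. Payoff = 0.
Bidding 57,500: Wen has the top bid, wins, and pays the second-highest bid 56,500. Payoff = 27,500 − 56,500 = -29,000.
Regret = truthful payoff − actual payoff = 0 − -29,000 = 29,000.
This is the dominant-strategy logic: truthful bidding weakly beats any alternative.

Regret: 29,000.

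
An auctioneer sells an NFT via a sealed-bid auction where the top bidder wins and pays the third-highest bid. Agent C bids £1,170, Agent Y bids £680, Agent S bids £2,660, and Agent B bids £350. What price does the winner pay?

Ordered from highest: Agent S £2,660 > Agent C £1,170 > Agent Y £680 > Agent B £350.
Agent S is the highest bidder, so Agent S wins.
Under the third-price rule, the price is the third-highest bid: £680.

£680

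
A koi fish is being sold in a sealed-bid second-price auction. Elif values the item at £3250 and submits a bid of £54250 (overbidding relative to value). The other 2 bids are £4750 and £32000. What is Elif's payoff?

Payoff = -£28750.

Highest competing bid: £32000.
Elif's bid £54250 is the highest overall, so Elif wins and pays the second-highest bid, £32000.
Payoff = value − price = £3250 − £32000 = -£28750.
Overbidding won the item at a price above value — truthful bidding would have avoided this loss.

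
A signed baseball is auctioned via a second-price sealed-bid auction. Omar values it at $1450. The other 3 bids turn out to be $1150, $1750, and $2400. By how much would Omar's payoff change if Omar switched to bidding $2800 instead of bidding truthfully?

Payoff change: -$950.

The highest competing bid is $2400.
Bidding truthfully at $1450: the top bid is $2400 (a rival), so Omar loses. Payoff = $0.
Bidding $2800: Omar has the top bid, wins, and pays the second-highest bid $2400. Payoff = $1450 − $2400 = -$950.
Change = -$950 − $0 = -$950.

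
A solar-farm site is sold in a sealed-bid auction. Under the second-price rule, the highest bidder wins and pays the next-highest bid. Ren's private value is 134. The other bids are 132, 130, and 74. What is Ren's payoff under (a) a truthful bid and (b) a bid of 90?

The highest competing bid is 132.
Bidding truthfully at 134: Ren has the top bid, wins, and pays the second-highest bid 132. Payoff = 134 − 132 = 2.
Bidding 90: the top bid is 132 (a rival), so Ren loses. Payoff = 0.

(a) 2  (b) 0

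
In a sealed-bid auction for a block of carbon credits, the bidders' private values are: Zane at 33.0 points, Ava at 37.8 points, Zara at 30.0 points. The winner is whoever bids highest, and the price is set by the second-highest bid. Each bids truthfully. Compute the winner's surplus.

4.8 points

Ordered from highest: Ava 37.8 points > Zane 33.0 points > Zara 30.0 points.
Ava wins with the top bid and pays the second-highest, 33.0 points.
Surplus = 37.8 points − 33.0 points = 4.8 points.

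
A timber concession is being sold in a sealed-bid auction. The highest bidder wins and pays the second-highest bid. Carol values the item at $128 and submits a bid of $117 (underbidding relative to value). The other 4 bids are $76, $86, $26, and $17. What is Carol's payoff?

Payoff = $42.

Highest competing bid: $86.
Carol's bid $117 is the highest overall, so Carol wins and pays the second-highest bid, $86.
Payoff = value − price = $128 − $86 = $42.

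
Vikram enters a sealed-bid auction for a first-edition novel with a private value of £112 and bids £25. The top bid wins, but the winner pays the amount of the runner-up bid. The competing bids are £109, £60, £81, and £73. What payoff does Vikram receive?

Vikram's payoff: £0.

Highest competing bid: £109.
Vikram's bid £25 is not the highest, so Vikram loses, pays nothing, and earns zero payoff.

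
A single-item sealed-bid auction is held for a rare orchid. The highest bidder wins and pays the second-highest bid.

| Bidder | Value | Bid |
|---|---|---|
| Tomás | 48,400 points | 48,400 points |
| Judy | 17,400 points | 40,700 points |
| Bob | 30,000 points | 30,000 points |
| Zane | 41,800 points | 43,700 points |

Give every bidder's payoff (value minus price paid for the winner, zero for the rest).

Tomás 4,700 points, Judy 0 points, Bob 0 points, Zane 0 points.

Bids in descending order: Tomás 48,400 points, then Zane 43,700 points, then Judy 40,700 points, then Bob 30,000 points.
Tomás has the top bid and wins; the price is the second-highest bid, 43,700 points.
Tomás's payoff = 48,400 points − 43,700 points = 4,700 points. All other bidders lose, so their payoff is 0.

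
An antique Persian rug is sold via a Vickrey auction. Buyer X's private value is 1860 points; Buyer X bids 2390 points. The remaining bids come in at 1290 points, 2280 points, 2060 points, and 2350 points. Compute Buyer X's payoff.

Payoff = -490 points.

Highest competing bid: 2350 points.
Buyer X's bid 2390 points is the highest overall, so Buyer X wins and pays the second-highest bid, 2350 points.
Payoff = value − price = 1860 points − 2350 points = -490 points.
Overbidding won the item at a price above value — truthful bidding would have avoided this loss.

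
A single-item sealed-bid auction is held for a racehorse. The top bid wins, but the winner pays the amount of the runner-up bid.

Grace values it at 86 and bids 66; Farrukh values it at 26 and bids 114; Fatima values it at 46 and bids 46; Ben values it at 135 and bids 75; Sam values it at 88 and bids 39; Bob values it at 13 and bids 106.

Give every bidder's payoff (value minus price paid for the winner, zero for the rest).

Ordered from highest: Farrukh 114 > Bob 106 > Ben 75 > Grace 66 > Fatima 46 > Sam 39.
Farrukh has the top bid and wins; the price is the second-highest bid, 106.
Farrukh's payoff = 26 − 106 = -80. All other bidders lose, so their payoff is 0.

Payoffs: Grace 0, Farrukh -80, Fatima 0, Ben 0, Sam 0, Bob 0.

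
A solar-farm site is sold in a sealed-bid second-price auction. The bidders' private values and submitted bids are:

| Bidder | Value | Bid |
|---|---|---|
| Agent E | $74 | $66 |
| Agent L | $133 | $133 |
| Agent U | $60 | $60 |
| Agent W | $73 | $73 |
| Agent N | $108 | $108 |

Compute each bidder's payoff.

Ranking the bids: Agent L $133 > Agent N $108 > Agent W $73 > Agent E $66 > Agent U $60.
Agent L has the top bid and wins; the price is the second-highest bid, $108.
Agent L's payoff = $133 − $108 = $25. All other bidders lose, so their payoff is 0.

Payoffs: Agent E $0, Agent L $25, Agent U $0, Agent W $0, Agent N $0.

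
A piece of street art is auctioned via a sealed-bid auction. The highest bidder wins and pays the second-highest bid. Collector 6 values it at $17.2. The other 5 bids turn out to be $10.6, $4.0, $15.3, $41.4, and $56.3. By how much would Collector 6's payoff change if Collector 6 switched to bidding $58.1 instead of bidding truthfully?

The highest competing bid is $56.3.
Bidding truthfully at $17.2: the top bid is $56.3 (a rival), so Collector 6 loses. Payoff = $0.0.
Bidding $58.1: Collector 6 has the top bid, wins, and pays the second-highest bid $56.3. Payoff = $17.2 − $56.3 = -$39.1.
Change = -$39.1 − $0.0 = -$39.1.

Payoff change: -$39.1.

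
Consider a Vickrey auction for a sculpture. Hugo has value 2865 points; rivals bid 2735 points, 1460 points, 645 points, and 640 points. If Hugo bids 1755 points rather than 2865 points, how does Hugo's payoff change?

The highest competing bid is 2735 points.
Bidding truthfully at 2865 points: Hugo has the top bid, wins, and pays the second-highest bid 2735 points. Payoff = 2865 points − 2735 points = 130 points.
Bidding 1755 points: the top bid is 2735 points (a rival), so Hugo loses. Payoff = 0 points.
Change = 0 points − 130 points = -130 points.

-130 points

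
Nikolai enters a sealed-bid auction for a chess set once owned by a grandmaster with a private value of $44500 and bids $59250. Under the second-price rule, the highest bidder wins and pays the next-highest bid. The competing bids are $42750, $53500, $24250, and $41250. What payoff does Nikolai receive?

Highest competing bid: $53500.
Nikolai's bid $59250 is the highest overall, so Nikolai wins and pays the second-highest bid, $53500.
Payoff = value − price = $44500 − $53500 = -$9000.
Overbidding won the item at a price above value — truthful bidding would have avoided this loss.

Payoff = -$9000.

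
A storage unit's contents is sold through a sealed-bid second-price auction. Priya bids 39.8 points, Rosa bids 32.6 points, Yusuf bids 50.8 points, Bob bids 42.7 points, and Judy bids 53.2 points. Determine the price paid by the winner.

Ordered from highest: Judy 53.2 points > Yusuf 50.8 points > Bob 42.7 points > Priya 39.8 points > Rosa 32.6 points.
Judy has the highest bid, so Judy wins.
The second-highest bid is 50.8 points, so that is what Judy pays.

50.8 points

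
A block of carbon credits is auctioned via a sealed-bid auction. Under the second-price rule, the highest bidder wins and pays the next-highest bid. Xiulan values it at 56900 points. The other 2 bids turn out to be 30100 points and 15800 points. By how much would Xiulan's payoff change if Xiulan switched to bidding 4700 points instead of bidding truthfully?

Change in payoff: -26800 points.

The highest competing bid is 30100 points.
Bidding truthfully at 56900 points: Xiulan has the top bid, wins, and pays the second-highest bid 30100 points. Payoff = 56900 points − 30100 points = 26800 points.
Bidding 4700 points: the top bid is 30100 points (a rival), so Xiulan loses. Payoff = 0 points.
Change = 0 points − 26800 points = -26800 points.
This is the dominant-strategy logic: truthful bidding weakly beats any alternative.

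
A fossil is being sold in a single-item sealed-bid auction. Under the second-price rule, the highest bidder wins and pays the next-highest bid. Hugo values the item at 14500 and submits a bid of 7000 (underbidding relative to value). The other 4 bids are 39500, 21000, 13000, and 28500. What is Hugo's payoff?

Hugo's payoff: 0.

Highest competing bid: 39500.
Hugo's bid 7000 is not the highest, so Hugo loses, pays nothing, and earns zero payoff.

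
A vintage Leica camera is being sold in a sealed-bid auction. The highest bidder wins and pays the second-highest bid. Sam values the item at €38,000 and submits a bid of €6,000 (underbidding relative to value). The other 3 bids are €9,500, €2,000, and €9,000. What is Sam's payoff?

Highest competing bid: €9,500.
Sam's bid €6,000 is not the highest, so Sam loses, pays nothing, and earns zero payoff.

Sam's payoff: €0.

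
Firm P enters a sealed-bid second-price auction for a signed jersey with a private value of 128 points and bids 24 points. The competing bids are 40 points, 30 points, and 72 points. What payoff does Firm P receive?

0 points

Highest competing bid: 72 points.
Firm P's bid 24 points is not the highest, so Firm P loses, pays nothing, and earns zero payoff.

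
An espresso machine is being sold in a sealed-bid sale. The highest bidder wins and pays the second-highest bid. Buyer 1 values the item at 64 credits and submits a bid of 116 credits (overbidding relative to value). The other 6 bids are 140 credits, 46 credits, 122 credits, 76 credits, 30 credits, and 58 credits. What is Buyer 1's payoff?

Highest competing bid: 140 credits.
Buyer 1's bid 116 credits is not the highest, so Buyer 1 loses, pays nothing, and earns zero payoff.

The bidder's payoff: 0 credits.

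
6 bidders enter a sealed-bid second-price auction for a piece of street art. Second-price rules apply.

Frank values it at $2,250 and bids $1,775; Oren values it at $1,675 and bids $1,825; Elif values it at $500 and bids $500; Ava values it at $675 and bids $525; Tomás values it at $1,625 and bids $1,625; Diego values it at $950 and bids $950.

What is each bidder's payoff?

Payoffs: Frank $0, Oren -$100, Elif $0, Ava $0, Tomás $0, Diego $0.

Sorted high to low: Oren $1,825; Frank $1,775; Tomás $1,625; Diego $950; Ava $525; Elif $500.
Oren has the top bid and wins; the price is the second-highest bid, $1,775.
Oren's payoff = $1,675 − $1,775 = -$100. All other bidders lose, so their payoff is 0.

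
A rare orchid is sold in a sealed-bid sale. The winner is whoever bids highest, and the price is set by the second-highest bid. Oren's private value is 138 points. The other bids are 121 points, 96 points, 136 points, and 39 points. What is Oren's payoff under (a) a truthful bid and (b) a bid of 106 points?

Truthful: 2 points; alternative: 0 points.

The highest competing bid is 136 points.
Bidding truthfully at 138 points: Oren has the top bid, wins, and pays the second-highest bid 136 points. Payoff = 138 points − 136 points = 2 points.
Bidding 106 points: the top bid is 136 points (a rival), so Oren loses. Payoff = 0 points.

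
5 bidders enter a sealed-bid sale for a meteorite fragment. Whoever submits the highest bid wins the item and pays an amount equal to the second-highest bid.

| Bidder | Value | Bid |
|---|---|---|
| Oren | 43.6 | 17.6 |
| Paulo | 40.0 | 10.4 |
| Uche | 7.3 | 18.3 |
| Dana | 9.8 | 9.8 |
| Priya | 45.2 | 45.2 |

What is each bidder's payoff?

Oren 0.0, Paulo 0.0, Uche 0.0, Dana 0.0, Priya 26.9.

Sorted high to low: Priya 45.2 > Uche 18.3 > Oren 17.6 > Paulo 10.4 > Dana 9.8.
Priya has the top bid and wins; the price is the second-highest bid, 18.3.
Priya's payoff = 45.2 − 18.3 = 26.9. All other bidders lose, so their payoff is 0.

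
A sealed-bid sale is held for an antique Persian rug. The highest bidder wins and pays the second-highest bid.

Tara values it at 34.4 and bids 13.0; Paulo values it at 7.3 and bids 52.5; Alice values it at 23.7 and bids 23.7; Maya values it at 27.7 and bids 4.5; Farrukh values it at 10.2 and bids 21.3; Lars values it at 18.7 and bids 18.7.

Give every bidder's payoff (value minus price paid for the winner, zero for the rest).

Tara 0.0, Paulo -16.4, Alice 0.0, Maya 0.0, Farrukh 0.0, Lars 0.0.

Bids in descending order: Paulo 52.5 > Alice 23.7 > Farrukh 21.3 > Lars 18.7 > Tara 13.0 > Maya 4.5.
Paulo has the top bid and wins; the price is the second-highest bid, 23.7.
Paulo's payoff = 7.3 − 23.7 = -16.4. All other bidders lose, so their payoff is 0.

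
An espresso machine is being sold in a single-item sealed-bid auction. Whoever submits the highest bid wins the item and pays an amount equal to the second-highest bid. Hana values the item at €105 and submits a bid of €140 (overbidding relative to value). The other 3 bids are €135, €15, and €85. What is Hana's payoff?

Highest competing bid: €135.
Hana's bid €140 is the highest overall, so Hana wins and pays the second-highest bid, €135.
Payoff = value − price = €105 − €135 = -€30.
Overbidding won the item at a price above value — truthful bidding would have avoided this loss.

-€30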